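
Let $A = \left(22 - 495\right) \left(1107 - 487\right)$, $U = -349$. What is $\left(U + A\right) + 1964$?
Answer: $-291645$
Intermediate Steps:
$A = -293260$ ($A = \left(-473\right) 620 = -293260$)
$\left(U + A\right) + 1964 = \left(-349 - 293260\right) + 1964 = -293609 + 1964 = -291645$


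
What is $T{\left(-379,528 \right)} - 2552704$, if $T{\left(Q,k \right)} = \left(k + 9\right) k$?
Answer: $-2269168$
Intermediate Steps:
$T{\left(Q,k \right)} = k \left(9 + k\right)$ ($T{\left(Q,k \right)} = \left(9 + k\right) k = k \left(9 + k\right)$)
$T{\left(-379,528 \right)} - 2552704 = 528 \left(9 + 528\right) - 2552704 = 528 \cdot 537 - 2552704 = 283536 - 2552704 = -2269168$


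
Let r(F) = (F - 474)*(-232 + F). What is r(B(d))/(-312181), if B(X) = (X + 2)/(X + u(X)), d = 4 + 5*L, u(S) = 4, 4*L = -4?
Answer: -987595/2809629 ≈ -0.35150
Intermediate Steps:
L = -1 (L = (1/4)*(-4) = -1)
d = -1 (d = 4 + 5*(-1) = 4 - 5 = -1)
B(X) = (2 + X)/(4 + X) (B(X) = (X + 2)/(X + 4) = (2 + X)/(4 + X))
r(F) = (-474 + F)*(-232 + F)
r(B(d))/(-312181) = (109968 + ((2 - 1)/(4 - 1))**2 - 706*(2 - 1)/(4 - 1))/(-312181) = (109968 + (1/3)**2 - 706/3)*(-1/312181) = (109968 + ((1/3)*1)**2 - 706/3)*(-1/312181) = (109968 + (1/3)**2 - 706*1/3)*(-1/312181) = (109968 + 1/9 - 706/3)*(-1/312181) = (987595/9)*(-1/312181) = -987595/2809629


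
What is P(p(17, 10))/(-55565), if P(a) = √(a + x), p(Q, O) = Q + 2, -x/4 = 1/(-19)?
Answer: -√6935/1055735 ≈ -7.8880e-5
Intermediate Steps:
x = 4/19 (x = -4/(-19) = -4*(-1/19) = 4/19 ≈ 0.21053)
p(Q, O) = 2 + Q
P(a) = √(4/19 + a) (P(a) = √(a + 4/19) = √(4/19 + a))
P(p(17, 10))/(-55565) = (√(76 + 361*(2 + 17))/19)/(-55565) = (√(76 + 361*19)/19)*(-1/55565) = (√(76 + 6859)/19)*(-1/55565) = (√6935/19)*(-1/55565) = -√6935/1055735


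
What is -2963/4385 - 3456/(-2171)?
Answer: 8721887/9519835 ≈ 0.91618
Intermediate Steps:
-2963/4385 - 3456/(-2171) = -2963*1/4385 - 3456*(-1/2171) = -2963/4385 + 3456/2171 = 8721887/9519835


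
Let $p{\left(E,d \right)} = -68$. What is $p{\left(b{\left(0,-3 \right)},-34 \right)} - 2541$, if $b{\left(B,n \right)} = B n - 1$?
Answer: $-2609$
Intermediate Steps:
$b{\left(B,n \right)} = -1 + B n$
$p{\left(b{\left(0,-3 \right)},-34 \right)} - 2541 = -68 - 2541 = -2609$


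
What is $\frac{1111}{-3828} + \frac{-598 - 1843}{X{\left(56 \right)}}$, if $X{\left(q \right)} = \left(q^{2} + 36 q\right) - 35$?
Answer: $- \frac{1366285}{1780716} \approx -0.76727$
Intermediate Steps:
$X{\left(q \right)} = -35 + q^{2} + 36 q$
$\frac{1111}{-3828} + \frac{-598 - 1843}{X{\left(56 \right)}} = \frac{1111}{-3828} + \frac{-598 - 1843}{-35 + 56^{2} + 36 \cdot 56} = 1111 \left(- \frac{1}{3828}\right) - \frac{2441}{-35 + 3136 + 2016} = - \frac{101}{348} - \frac{2441}{5117} = - \frac{1366285}{1780716}$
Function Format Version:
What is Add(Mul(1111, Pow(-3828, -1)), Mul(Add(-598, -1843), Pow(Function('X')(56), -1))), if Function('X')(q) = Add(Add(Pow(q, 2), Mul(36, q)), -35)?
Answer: Rational(-1366285, 1780716) ≈ -0.76727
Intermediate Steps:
Function('X')(q) = Add(-35, Pow(q, 2), Mul(36, q))
Add(Mul(1111, Pow(-3828, -1)), Mul(Add(-598, -1843), Pow(Function('X')(56), -1))) = Add(Mul(1111, Pow(-3828, -1)), Mul(Add(-598, -1843), Pow(Add(-35, Pow(56, 2), Mul(36, 56)), -1))) = Add(Mul(1111, Rational(-1, 3828)), Mul(-2441, Pow(Add(-35, 3136, 2016), -1))) = Add(Rational(-101, 348), Mul(-2441, Pow(5117, -1))) = Add(Rational(-101, 348), Mul(-2441, Rational(1, 5117))) = Add(Rational(-101, 348), Rational(-2441, 5117)) = Rational(-1366285, 1780716)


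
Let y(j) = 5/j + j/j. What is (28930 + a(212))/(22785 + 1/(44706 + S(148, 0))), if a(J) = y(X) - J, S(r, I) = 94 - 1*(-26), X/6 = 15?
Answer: 3862081153/3064081233 ≈ 1.2604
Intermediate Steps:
X = 90 (X = 6*15 = 90)
y(j) = 1 + 5/j (y(j) = 5/j + 1 = 1 + 5/j)
S(r, I) = 120 (S(r, I) = 94 + 26 = 120)
a(J) = 19/18 - J (a(J) = (5 + 90)/90 - J = (1/90)*95 - J = 19/18 - J)
(28930 + a(212))/(22785 + 1/(44706 + S(148, 0))) = (28930 + (19/18 - 1*212))/(22785 + 1/(44706 + 120)) = (28930 + (19/18 - 212))/(22785 + 1/44826) = (28930 - 3797/18)/(22785 + 1/44826) = 516943/(18*(1021360411/44826)) = (516943/18)*(44826/1021360411) = 3862081153/3064081233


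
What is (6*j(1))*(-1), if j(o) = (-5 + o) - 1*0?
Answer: 24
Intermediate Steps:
j(o) = -5 + o (j(o) = (-5 + o) + 0 = -5 + o)
(6*j(1))*(-1) = (6*(-5 + 1))*(-1) = (6*(-4))*(-1) = -24*(-1) = 24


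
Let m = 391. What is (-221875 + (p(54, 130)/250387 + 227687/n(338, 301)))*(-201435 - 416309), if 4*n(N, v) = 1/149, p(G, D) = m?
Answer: -20955312640093667360/250387 ≈ -8.3692e+13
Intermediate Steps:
p(G, D) = 391
n(N, v) = 1/596 (n(N, v) = (1/4)/149 = (1/4)*(1/149) = 1/596)
(-221875 + (p(54, 130)/250387 + 227687/n(338, 301)))*(-201435 - 416309) = (-221875 + (391/250387 + 227687/(1/596)))*(-201435 - 416309) = (-221875 + (391*(1/250387) + 227687*596))*(-617744) = (-221875 + (391/250387 + 135701452))*(-617744) = (-221875 + 33977879462315/250387)*(-617744) = (33922324846690/250387)*(-617744) = -20955312640093667360/250387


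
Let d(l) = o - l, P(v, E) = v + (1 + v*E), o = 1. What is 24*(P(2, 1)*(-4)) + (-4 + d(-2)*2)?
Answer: -478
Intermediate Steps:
P(v, E) = 1 + v + E*v (P(v, E) = v + (1 + E*v) = 1 + v + E*v)
d(l) = 1 - l
24*(P(2, 1)*(-4)) + (-4 + d(-2)*2) = 24*((1 + 2 + 1*2)*(-4)) + (-4 + (1 - 1*(-2))*2) = 24*((1 + 2 + 2)*(-4)) + (-4 + (1 + 2)*2) = 24*(5*(-4)) + (-4 + 3*2) = 24*(-20) + (-4 + 6) = -480 + 2 = -478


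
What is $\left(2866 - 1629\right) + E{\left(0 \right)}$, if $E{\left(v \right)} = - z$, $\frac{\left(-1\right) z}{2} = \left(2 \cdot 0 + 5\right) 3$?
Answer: $1267$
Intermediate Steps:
$z = -30$ ($z = - 2 \left(2 \cdot 0 + 5\right) 3 = - 2 \left(0 + 5\right) 3 = - 2 \cdot 5 \cdot 3 = \left(-2\right) 15 = -30$)
$E{\left(v \right)} = 30$ ($E{\left(v \right)} = \left(-1\right) \left(-30\right) = 30$)
$\left(2866 - 1629\right) + E{\left(0 \right)} = \left(2866 - 1629\right) + 30 = 1237 + 30 = 1267$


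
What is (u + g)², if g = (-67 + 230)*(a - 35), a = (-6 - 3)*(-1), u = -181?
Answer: 19527561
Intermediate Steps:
a = 9 (a = -9*(-1) = 9)
g = -4238 (g = (-67 + 230)*(9 - 35) = 163*(-26) = -4238)
(u + g)² = (-181 - 4238)² = (-4419)² = 19527561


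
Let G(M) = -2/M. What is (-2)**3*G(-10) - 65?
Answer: -333/5 ≈ -66.600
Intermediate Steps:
(-2)**3*G(-10) - 65 = (-2)**3*(-2/(-10)) - 65 = -(-16)*(-1)/10 - 65 = -8*1/5 - 65 = -8/5 - 65 = -333/5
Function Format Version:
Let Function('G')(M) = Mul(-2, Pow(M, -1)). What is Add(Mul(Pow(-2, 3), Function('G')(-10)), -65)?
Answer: Rational(-333, 5) ≈ -66.600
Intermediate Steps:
Add(Mul(Pow(-2, 3), Function('G')(-10)), -65) = Add(Mul(Pow(-2, 3), Mul(-2, Pow(-10, -1))), -65) = Add(Mul(-8, Mul(-2, Rational(-1, 10))), -65) = Add(Mul(-8, Rational(1, 5)), -65) = Add(Rational(-8, 5), -65) = Rational(-333, 5)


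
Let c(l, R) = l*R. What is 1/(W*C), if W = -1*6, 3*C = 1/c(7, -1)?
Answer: 7/2 ≈ 3.5000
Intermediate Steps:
c(l, R) = R*l
C = -1/21 (C = 1/(3*((-1*7))) = (⅓)/(-7) = (⅓)*(-⅐) = -1/21 ≈ -0.047619)
W = -6
1/(W*C) = 1/(-6*(-1/21)) = 1/(2/7) = 7/2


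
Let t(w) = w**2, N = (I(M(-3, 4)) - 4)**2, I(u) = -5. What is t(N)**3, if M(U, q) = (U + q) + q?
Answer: 282429536481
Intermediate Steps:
M(U, q) = U + 2*q
N = 81 (N = (-5 - 4)**2 = (-9)**2 = 81)
t(N)**3 = (81**2)**3 = 6561**3 = 282429536481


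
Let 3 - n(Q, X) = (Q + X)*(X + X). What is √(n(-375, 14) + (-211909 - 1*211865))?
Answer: I*√413663 ≈ 643.17*I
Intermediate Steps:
n(Q, X) = 3 - 2*X*(Q + X) (n(Q, X) = 3 - (Q + X)*(X + X) = 3 - (Q + X)*2*X = 3 - 2*X*(Q + X))
√(n(-375, 14) + (-211909 - 1*211865)) = √((3 - 2*14² - 2*(-375)*14) + (-211909 - 1*211865)) = √((3 - 2*196 + 10500) + (-211909 - 211865)) = √((3 - 392 + 10500) - 423774) = √(10111 - 423774) = √(-413663) = I*√413663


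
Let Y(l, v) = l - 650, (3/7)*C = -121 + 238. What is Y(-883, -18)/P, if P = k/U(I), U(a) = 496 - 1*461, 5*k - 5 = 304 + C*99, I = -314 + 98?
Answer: -89425/9112 ≈ -9.8140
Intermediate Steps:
C = 273 (C = 7*(-121 + 238)/3 = (7/3)*117 = 273)
I = -216
k = 27336/5 (k = 1 + (304 + 273*99)/5 = 1 + (304 + 27027)/5 = 1 + (⅕)*27331 = 1 + 27331/5 = 27336/5 ≈ 5467.2)
U(a) = 35 (U(a) = 496 - 461 = 35)
Y(l, v) = -650 + l
P = 27336/175 (P = (27336/5)/35 = (27336/5)*(1/35) = 27336/175 ≈ 156.21)
Y(-883, -18)/P = (-650 - 883)/(27336/175) = -1533*175/27336 = -89425/9112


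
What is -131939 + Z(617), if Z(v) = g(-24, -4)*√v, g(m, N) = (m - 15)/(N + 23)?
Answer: -131939 - 39*√617/19 ≈ -1.3199e+5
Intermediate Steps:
g(m, N) = (-15 + m)/(23 + N)
Z(v) = -39*√v/19 (Z(v) = ((-15 - 24)/(23 - 4))*√v = (-39/19)*√v = ((1/19)*(-39))*√v = -39*√v/19)
-131939 + Z(617) = -131939 - 39*√617/19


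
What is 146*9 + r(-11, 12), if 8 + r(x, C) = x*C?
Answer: 1174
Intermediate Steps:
r(x, C) = -8 + C*x (r(x, C) = -8 + x*C = -8 + C*x)
146*9 + r(-11, 12) = 146*9 + (-8 + 12*(-11)) = 1314 + (-8 - 132) = 1314 - 140 = 1174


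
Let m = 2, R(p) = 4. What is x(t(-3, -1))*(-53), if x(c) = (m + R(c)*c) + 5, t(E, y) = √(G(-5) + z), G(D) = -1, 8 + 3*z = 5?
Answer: -371 - 212*I*√2 ≈ -371.0 - 299.81*I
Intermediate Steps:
z = -1 (z = -8/3 + (⅓)*5 = -8/3 + 5/3 = -1)
t(E, y) = I*√2 (t(E, y) = √(-1 - 1) = √(-2) = I*√2)
x(c) = 7 + 4*c (x(c) = (2 + 4*c) + 5 = 7 + 4*c)
x(t(-3, -1))*(-53) = (7 + 4*(I*√2))*(-53) = (7 + 4*I*√2)*(-53) = -371 - 212*I*√2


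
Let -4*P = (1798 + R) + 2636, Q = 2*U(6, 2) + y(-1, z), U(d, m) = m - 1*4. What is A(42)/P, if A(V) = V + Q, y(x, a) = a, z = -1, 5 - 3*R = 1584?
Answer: -444/11723 ≈ -0.037874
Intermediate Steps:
R = -1579/3 (R = 5/3 - ⅓*1584 = 5/3 - 528 = -1579/3 ≈ -526.33)
U(d, m) = -4 + m (U(d, m) = m - 4 = -4 + m)
Q = -5 (Q = 2*(-4 + 2) - 1 = 2*(-2) - 1 = -4 - 1 = -5)
P = -11723/12 (P = -((1798 - 1579/3) + 2636)/4 = -(3815/3 + 2636)/4 = -¼*11723/3 = -11723/12 ≈ -976.92)
A(V) = -5 + V (A(V) = V - 5 = -5 + V)
A(42)/P = (-5 + 42)/(-11723/12) = 37*(-12/11723) = -444/11723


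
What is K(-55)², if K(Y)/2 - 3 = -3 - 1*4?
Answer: 64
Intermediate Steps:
K(Y) = -8 (K(Y) = 6 + 2*(-3 - 1*4) = 6 + 2*(-3 - 4) = 6 + 2*(-7) = 6 - 14 = -8)
K(-55)² = (-8)² = 64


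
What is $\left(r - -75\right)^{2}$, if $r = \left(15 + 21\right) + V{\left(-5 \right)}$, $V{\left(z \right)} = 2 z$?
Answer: $10201$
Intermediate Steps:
$r = 26$ ($r = \left(15 + 21\right) + 2 \left(-5\right) = 36 - 10 = 26$)
$\left(r - -75\right)^{2} = \left(26 - -75\right)^{2} = \left(26 + 75\right)^{2} = 101^{2} = 10201$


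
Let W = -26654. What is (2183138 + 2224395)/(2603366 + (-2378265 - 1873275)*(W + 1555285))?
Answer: -4407533/6499033238374 ≈ -6.7818e-7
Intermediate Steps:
(2183138 + 2224395)/(2603366 + (-2378265 - 1873275)*(W + 1555285)) = (2183138 + 2224395)/(2603366 + (-2378265 - 1873275)*(-26654 + 1555285)) = 4407533/(2603366 - 4251540*1528631) = 4407533/(2603366 - 6499035841740) = 4407533/(-6499033238374) = 4407533*(-1/6499033238374) = -4407533/6499033238374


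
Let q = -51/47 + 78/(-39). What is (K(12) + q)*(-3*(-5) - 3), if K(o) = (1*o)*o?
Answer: 79476/47 ≈ 1691.0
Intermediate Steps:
K(o) = o² (K(o) = o*o = o²)
q = -145/47 (q = -51*1/47 + 78*(-1/39) = -51/47 - 2 = -145/47 ≈ -3.0851)
(K(12) + q)*(-3*(-5) - 3) = (12² - 145/47)*(-3*(-5) - 3) = (144 - 145/47)*(15 - 3) = (6623/47)*12 = 79476/47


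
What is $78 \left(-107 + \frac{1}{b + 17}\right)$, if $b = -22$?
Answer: $- \frac{41808}{5} \approx -8361.6$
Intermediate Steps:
$78 \left(-107 + \frac{1}{b + 17}\right) = 78 \left(-107 + \frac{1}{-22 + 17}\right) = 78 \left(-107 + \frac{1}{-5}\right) = 78 \left(-107 - \frac{1}{5}\right) = 78 \left(- \frac{536}{5}\right) = - \frac{41808}{5}$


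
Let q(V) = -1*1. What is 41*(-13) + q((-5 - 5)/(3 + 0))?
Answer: -534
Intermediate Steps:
q(V) = -1
41*(-13) + q((-5 - 5)/(3 + 0)) = 41*(-13) - 1 = -533 - 1 = -534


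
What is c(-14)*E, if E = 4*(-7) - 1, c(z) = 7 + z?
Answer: 203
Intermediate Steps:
E = -29 (E = -28 - 1 = -29)
c(-14)*E = (7 - 14)*(-29) = -7*(-29) = 203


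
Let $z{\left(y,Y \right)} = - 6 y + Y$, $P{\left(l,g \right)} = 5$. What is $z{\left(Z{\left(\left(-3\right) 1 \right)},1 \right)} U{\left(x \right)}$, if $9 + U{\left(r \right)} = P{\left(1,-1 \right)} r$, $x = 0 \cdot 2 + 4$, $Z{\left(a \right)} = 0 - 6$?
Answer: $407$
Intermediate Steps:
$Z{\left(a \right)} = -6$ ($Z{\left(a \right)} = 0 - 6 = -6$)
$x = 4$ ($x = 0 + 4 = 4$)
$z{\left(y,Y \right)} = Y - 6 y$
$U{\left(r \right)} = -9 + 5 r$
$z{\left(Z{\left(\left(-3\right) 1 \right)},1 \right)} U{\left(x \right)} = \left(1 - -36\right) \left(-9 + 5 \cdot 4\right) = \left(1 + 36\right) \left(-9 + 20\right) = 37 \cdot 11 = 407$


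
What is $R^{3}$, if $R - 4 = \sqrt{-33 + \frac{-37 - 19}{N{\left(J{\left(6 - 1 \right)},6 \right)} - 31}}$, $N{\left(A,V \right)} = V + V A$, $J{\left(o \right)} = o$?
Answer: $\frac{\left(20 + i \sqrt{1105}\right)^{3}}{125} \approx -466.4 + 25.264 i$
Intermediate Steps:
$N{\left(A,V \right)} = V + A V$
$R = 4 + \frac{i \sqrt{1105}}{5}$ ($R = 4 + \sqrt{-33 + \frac{-37 - 19}{6 \left(1 + \left(6 - 1\right)\right) - 31}} = 4 + \sqrt{-33 - \frac{56}{6 \left(1 + \left(6 - 1\right)\right) - 31}} = 4 + \sqrt{-33 - \frac{56}{6 \left(1 + 5\right) - 31}} = 4 + \sqrt{-33 - \frac{56}{6 \cdot 6 - 31}} = 4 + \sqrt{-33 - \frac{56}{36 - 31}} = 4 + \sqrt{-33 - \frac{56}{5}} = 4 + \sqrt{- \frac{221}{5}} = 4 + \frac{i \sqrt{1105}}{5} \approx 4.0 + 6.6483 i$)
$R^{3} = \left(4 + \frac{i \sqrt{1105}}{5}\right)^{3}$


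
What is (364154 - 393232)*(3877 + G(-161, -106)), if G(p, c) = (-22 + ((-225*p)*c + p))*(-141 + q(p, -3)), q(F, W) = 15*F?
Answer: -285404298526550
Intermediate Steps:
G(p, c) = (-141 + 15*p)*(-22 + p - 225*c*p) (G(p, c) = (-22 + ((-225*p)*c + p))*(-141 + 15*p) = (-22 + (-225*c*p + p))*(-141 + 15*p) = (-22 + (p - 225*c*p))*(-141 + 15*p) = (-22 + p - 225*c*p)*(-141 + 15*p) = (-141 + 15*p)*(-22 + p - 225*c*p))
(364154 - 393232)*(3877 + G(-161, -106)) = (364154 - 393232)*(3877 + (3102 - 471*(-161) + 15*(-161)² - 3375*(-106)*(-161)² + 31725*(-106)*(-161))) = -29078*(3877 + (3102 + 75831 + 15*25921 - 3375*(-106)*25921 + 541418850)) = -29078*(3877 + (3102 + 75831 + 388815 + 9273237750 + 541418850)) = -29078*(3877 + 9815124348) = -29078*9815128225 = -285404298526550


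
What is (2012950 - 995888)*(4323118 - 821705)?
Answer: 3561154108606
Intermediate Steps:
(2012950 - 995888)*(4323118 - 821705) = 1017062*3501413 = 3561154108606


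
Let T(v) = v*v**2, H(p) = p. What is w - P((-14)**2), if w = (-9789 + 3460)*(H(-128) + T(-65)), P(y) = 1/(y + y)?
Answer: 681653400903/392 ≈ 1.7389e+9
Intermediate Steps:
P(y) = 1/(2*y)
T(v) = v**3
w = 1738911737 (w = (-9789 + 3460)*(-128 + (-65)**3) = -6329*(-128 - 274625) = -6329*(-274753) = 1738911737)
w - P((-14)**2) = 1738911737 - 1/(2*((-14)**2)) = 1738911737 - 1/(2*196) = 1738911737 - 1*1/392 = 1738911737 - 1/392 = 681653400903/392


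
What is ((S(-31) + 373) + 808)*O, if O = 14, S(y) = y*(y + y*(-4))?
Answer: -23828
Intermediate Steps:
S(y) = -3*y² (S(y) = y*(y - 4*y) = y*(-3*y) = -3*y²)
((S(-31) + 373) + 808)*O = ((-3*(-31)² + 373) + 808)*14 = ((-3*961 + 373) + 808)*14 = ((-2883 + 373) + 808)*14 = (-2510 + 808)*14 = -1702*14 = -23828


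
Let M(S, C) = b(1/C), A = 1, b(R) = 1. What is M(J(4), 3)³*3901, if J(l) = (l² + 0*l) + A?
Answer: 3901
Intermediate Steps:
J(l) = 1 + l² (J(l) = (l² + 0*l) + 1 = (l² + 0) + 1 = l² + 1 = 1 + l²)
M(S, C) = 1
M(J(4), 3)³*3901 = 1³*3901 = 1*3901 = 3901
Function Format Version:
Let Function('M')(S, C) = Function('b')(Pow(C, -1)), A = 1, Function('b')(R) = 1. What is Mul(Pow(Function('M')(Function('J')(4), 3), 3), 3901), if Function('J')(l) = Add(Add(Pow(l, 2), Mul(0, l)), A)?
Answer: 3901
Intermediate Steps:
Function('J')(l) = Add(1, Pow(l, 2)) (Function('J')(l) = Add(Add(Pow(l, 2), Mul(0, l)), 1) = Add(Add(Pow(l, 2), 0), 1) = Add(Pow(l, 2), 1) = Add(1, Pow(l, 2)))
Function('M')(S, C) = 1
Mul(Pow(Function('M')(Function('J')(4), 3), 3), 3901) = Mul(Pow(1, 3), 3901) = Mul(1, 3901) = 3901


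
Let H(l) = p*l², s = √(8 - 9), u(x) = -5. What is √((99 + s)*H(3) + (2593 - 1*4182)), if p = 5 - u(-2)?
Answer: √(7321 + 90*I) ≈ 85.564 + 0.5259*I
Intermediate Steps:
p = 10 (p = 5 - 1*(-5) = 5 + 5 = 10)
s = I (s = √(-1) = I ≈ 1.0*I)
H(l) = 10*l²
√((99 + s)*H(3) + (2593 - 1*4182)) = √((99 + I)*(10*3²) + (2593 - 1*4182)) = √((99 + I)*(10*9) + (2593 - 4182)) = √((99 + I)*90 - 1589) = √((8910 + 90*I) - 1589) = √(7321 + 90*I)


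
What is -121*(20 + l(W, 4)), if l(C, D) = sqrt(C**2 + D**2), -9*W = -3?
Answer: -2420 - 121*sqrt(145)/3 ≈ -2905.7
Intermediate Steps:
W = 1/3 (W = -1/9*(-3) = 1/3 ≈ 0.33333)
-121*(20 + l(W, 4)) = -121*(20 + sqrt((1/3)**2 + 4**2)) = -121*(20 + sqrt(1/9 + 16)) = -121*(20 + sqrt(145/9)) = -121*(20 + sqrt(145)/3) = -2420 - 121*sqrt(145)/3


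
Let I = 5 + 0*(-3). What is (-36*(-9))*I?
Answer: 1620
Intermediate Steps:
I = 5 (I = 5 + 0 = 5)
(-36*(-9))*I = -36*(-9)*5 = 324*5 = 1620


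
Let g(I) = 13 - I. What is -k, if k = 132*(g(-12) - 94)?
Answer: 9108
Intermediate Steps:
k = -9108 (k = 132*((13 - 1*(-12)) - 94) = 132*((13 + 12) - 94) = 132*(25 - 94) = 132*(-69) = -9108)
-k = -1*(-9108) = 9108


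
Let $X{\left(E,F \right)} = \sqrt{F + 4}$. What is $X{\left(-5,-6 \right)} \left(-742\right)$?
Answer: $- 742 i \sqrt{2} \approx - 1049.3 i$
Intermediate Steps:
$X{\left(E,F \right)} = \sqrt{4 + F}$
$X{\left(-5,-6 \right)} \left(-742\right) = \sqrt{4 - 6} \left(-742\right) = \sqrt{-2} \left(-742\right) = i \sqrt{2} \left(-742\right) = - 742 i \sqrt{2}$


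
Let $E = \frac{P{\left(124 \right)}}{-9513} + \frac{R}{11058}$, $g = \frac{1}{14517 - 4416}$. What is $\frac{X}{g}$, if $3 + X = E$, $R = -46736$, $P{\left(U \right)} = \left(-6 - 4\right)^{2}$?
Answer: $- \frac{61030052005}{834879} \approx -73101.0$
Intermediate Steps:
$P{\left(U \right)} = 100$ ($P{\left(U \right)} = \left(-10\right)^{2} = 100$)
$g = \frac{1}{10101} \approx 9.9 \cdot 10^{-5}$
$E = - \frac{74284228}{17532459}$ ($E = \frac{100}{-9513} - \frac{46736}{11058} = 100 \left(- \frac{1}{9513}\right) - \frac{23368}{5529} = - \frac{100}{9513} - \frac{23368}{5529} = - \frac{74284228}{17532459} \approx -4.237$)
$X = - \frac{126881605}{17532459}$ ($X = -3 - \frac{74284228}{17532459} = - \frac{126881605}{17532459} \approx -7.237$)
$\frac{X}{g} = - \frac{126881605 \frac{1}{\frac{1}{10101}}}{17532459} = \left(- \frac{126881605}{17532459}\right) 10101 = - \frac{61030052005}{834879}$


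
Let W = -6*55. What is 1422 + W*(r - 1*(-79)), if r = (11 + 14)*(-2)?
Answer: -8148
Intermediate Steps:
W = -330
r = -50 (r = 25*(-2) = -50)
1422 + W*(r - 1*(-79)) = 1422 - 330*(-50 - 1*(-79)) = 1422 - 330*(-50 + 79) = 1422 - 330*29 = 1422 - 9570 = -8148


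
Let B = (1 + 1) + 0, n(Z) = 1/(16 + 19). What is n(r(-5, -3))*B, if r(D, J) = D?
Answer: 2/35 ≈ 0.057143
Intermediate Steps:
n(Z) = 1/35
B = 2 (B = 2 + 0 = 2)
n(r(-5, -3))*B = (1/35)*2 = 2/35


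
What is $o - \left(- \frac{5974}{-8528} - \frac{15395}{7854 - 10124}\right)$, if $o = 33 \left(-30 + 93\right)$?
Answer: $\frac{2005079835}{967928} \approx 2071.5$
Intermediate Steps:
$o = 2079$ ($o = 33 \cdot 63 = 2079$)
$o - \left(- \frac{5974}{-8528} - \frac{15395}{7854 - 10124}\right) = 2079 - \left(- \frac{5974}{-8528} - \frac{15395}{7854 - 10124}\right) = 2079 - \left(\left(-5974\right) \left(- \frac{1}{8528}\right) - \frac{15395}{-2270}\right) = 2079 - \left(\frac{2987}{4264} - - \frac{3079}{454}\right) = 2079 - \left(\frac{2987}{4264} + \frac{3079}{454}\right) = 2079 - \frac{7242477}{967928} = \frac{2005079835}{967928}$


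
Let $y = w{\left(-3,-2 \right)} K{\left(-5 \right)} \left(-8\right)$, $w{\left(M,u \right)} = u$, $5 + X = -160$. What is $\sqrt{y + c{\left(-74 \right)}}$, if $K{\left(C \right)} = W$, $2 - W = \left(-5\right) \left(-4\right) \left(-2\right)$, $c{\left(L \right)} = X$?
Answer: $13 \sqrt{3} \approx 22.517$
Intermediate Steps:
$X = -165$ ($X = -5 - 160 = -165$)
$c{\left(L \right)} = -165$
$W = 42$ ($W = 2 - \left(-5\right) \left(-4\right) \left(-2\right) = 2 - 20 \left(-2\right) = 2 - -40 = 2 + 40 = 42$)
$K{\left(C \right)} = 42$
$y = 672$ ($y = \left(-2\right) 42 \left(-8\right) = \left(-84\right) \left(-8\right) = 672$)
$\sqrt{y + c{\left(-74 \right)}} = \sqrt{672 - 165} = \sqrt{507} = 13 \sqrt{3}$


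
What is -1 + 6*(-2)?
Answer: -13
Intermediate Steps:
-1 + 6*(-2) = -1 - 12 = -13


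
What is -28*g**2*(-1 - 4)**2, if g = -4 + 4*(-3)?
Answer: -179200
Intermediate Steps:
g = -16 (g = -4 - 12 = -16)
-28*g**2*(-1 - 4)**2 = -28*256*(-1 - 4)**2 = -28*(-5*(-16))**2 = -28*80**2 = -28*6400 = -179200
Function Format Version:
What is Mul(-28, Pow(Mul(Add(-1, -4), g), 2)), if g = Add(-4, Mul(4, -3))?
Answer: -179200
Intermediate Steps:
g = -16 (g = Add(-4, -12) = -16)
Mul(-28, Pow(Mul(Add(-1, -4), g), 2)) = Mul(-28, Pow(Mul(Add(-1, -4), -16), 2)) = Mul(-28, Pow(Mul(-5, -16), 2)) = Mul(-28, Pow(80, 2)) = Mul(-28, 6400) = -179200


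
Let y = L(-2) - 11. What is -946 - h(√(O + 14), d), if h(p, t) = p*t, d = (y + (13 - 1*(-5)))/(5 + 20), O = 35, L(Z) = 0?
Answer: -23699/25 ≈ -947.96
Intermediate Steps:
y = -11 (y = 0 - 11 = -11)
d = 7/25 (d = (-11 + (13 - 1*(-5)))/(5 + 20) = (-11 + (13 + 5))/25 = (-11 + 18)*(1/25) = 7*(1/25) = 7/25 ≈ 0.28000)
-946 - h(√(O + 14), d) = -946 - √(35 + 14)*7/25 = -946 - √49*7/25 = -946 - 7*7/25 = -946 - 1*49/25 = -946 - 49/25 = -23699/25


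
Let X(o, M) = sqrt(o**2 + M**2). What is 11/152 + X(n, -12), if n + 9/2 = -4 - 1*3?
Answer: 11/152 + sqrt(1105)/2 ≈ 16.693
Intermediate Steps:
n = -23/2 (n = -9/2 + (-4 - 1*3) = -9/2 + (-4 - 3) = -9/2 - 7 = -23/2 ≈ -11.500)
X(o, M) = sqrt(M**2 + o**2)
11/152 + X(n, -12) = 11/152 + sqrt((-12)**2 + (-23/2)**2) = 11*(1/152) + sqrt(144 + 529/4) = 11/152 + sqrt(1105/4) = 11/152 + sqrt(1105)/2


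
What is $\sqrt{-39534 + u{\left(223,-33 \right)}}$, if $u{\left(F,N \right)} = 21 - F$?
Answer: $2 i \sqrt{9934} \approx 199.34 i$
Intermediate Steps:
$\sqrt{-39534 + u{\left(223,-33 \right)}} = \sqrt{-39534 + \left(21 - 223\right)} = \sqrt{-39534 - 202} = \sqrt{-39736} = 2 i \sqrt{9934}$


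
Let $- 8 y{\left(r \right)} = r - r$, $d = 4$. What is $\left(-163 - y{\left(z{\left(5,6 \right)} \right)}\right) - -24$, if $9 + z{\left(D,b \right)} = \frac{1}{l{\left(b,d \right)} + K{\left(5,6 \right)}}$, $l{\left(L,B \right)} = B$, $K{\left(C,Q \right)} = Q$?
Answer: $-139$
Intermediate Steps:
$z{\left(D,b \right)} = - \frac{89}{10}$ ($z{\left(D,b \right)} = -9 + \frac{1}{4 + 6} = -9 + \frac{1}{10} = - \frac{89}{10}$)
$y{\left(r \right)} = 0$ ($y{\left(r \right)} = - \frac{r - r}{8} = \left(- \frac{1}{8}\right) 0 = 0$)
$\left(-163 - y{\left(z{\left(5,6 \right)} \right)}\right) - -24 = \left(-163 - 0\right) - -24 = \left(-163 + 0\right) + 24 = -163 + 24 = -139$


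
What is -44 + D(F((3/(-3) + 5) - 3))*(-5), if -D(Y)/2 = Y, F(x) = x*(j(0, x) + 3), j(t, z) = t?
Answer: -14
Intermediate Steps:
F(x) = 3*x (F(x) = x*(0 + 3) = x*3 = 3*x)
D(Y) = -2*Y
-44 + D(F((3/(-3) + 5) - 3))*(-5) = -44 - 6*((3/(-3) + 5) - 3)*(-5) = -44 - 6*((3*(-⅓) + 5) - 3)*(-5) = -44 - 6*((-1 + 5) - 3)*(-5) = -44 - 6*(4 - 3)*(-5) = -44 - 6*(-5) = -44 + 30 = -14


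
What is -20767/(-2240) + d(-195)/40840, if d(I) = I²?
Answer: 23332507/2287040 ≈ 10.202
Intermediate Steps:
-20767/(-2240) + d(-195)/40840 = -20767/(-2240) + (-195)²/40840 = -20767*(-1/2240) + 38025*(1/40840) = 20767/2240 + 7605/8168 = 23332507/2287040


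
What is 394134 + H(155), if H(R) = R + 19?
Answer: 394308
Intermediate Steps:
H(R) = 19 + R
394134 + H(155) = 394134 + (19 + 155) = 394134 + 174 = 394308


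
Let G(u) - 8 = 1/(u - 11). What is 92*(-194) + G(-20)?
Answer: -553041/31 ≈ -17840.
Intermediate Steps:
G(u) = 8 + 1/(-11 + u) (G(u) = 8 + 1/(u - 11) = 8 + 1/(-11 + u))
92*(-194) + G(-20) = 92*(-194) + (-87 + 8*(-20))/(-11 - 20) = -17848 + (-87 - 160)/(-31) = -17848 - 1/31*(-247) = -17848 + 247/31 = -553041/31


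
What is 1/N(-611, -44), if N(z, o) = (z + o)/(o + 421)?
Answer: -377/655 ≈ -0.57557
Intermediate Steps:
N(z, o) = (o + z)/(421 + o)
1/N(-611, -44) = 1/((-44 - 611)/(421 - 44)) = 1/(-655/377) = -377/655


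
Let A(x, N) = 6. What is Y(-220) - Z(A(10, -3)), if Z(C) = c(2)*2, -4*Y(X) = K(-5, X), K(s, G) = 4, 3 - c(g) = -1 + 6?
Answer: 3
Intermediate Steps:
c(g) = -2 (c(g) = 3 - (-1 + 6) = 3 - 1*5 = 3 - 5 = -2)
Y(X) = -1 (Y(X) = -¼*4 = -1)
Z(C) = -4 (Z(C) = -2*2 = -4)
Y(-220) - Z(A(10, -3)) = -1 - 1*(-4) = -1 + 4 = 3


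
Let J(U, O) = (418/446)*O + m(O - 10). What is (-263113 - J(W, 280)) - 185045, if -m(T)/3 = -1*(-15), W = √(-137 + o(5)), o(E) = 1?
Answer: -99987719/223 ≈ -4.4838e+5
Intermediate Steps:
W = 2*I*√34 (W = √(-137 + 1) = √(-136) = 2*I*√34 ≈ 11.662*I)
m(T) = -45 (m(T) = -(-3)*(-15) = -3*15 = -45)
J(U, O) = -45 + 209*O/223 (J(U, O) = (418/446)*O - 45 = (418*(1/446))*O - 45 = 209*O/223 - 45 = -45 + 209*O/223)
(-263113 - J(W, 280)) - 185045 = (-263113 - (-45 + (209/223)*280)) - 185045 = (-263113 - (-45 + 58520/223)) - 185045 = (-263113 - 1*48485/223) - 185045 = (-263113 - 48485/223) - 185045 = -58722684/223 - 185045 = -99987719/223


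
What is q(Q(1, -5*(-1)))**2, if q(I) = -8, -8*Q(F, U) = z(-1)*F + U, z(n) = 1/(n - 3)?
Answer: 64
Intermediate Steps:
z(n) = 1/(-3 + n)
Q(F, U) = -U/8 + F/32 (Q(F, U) = -(F/(-3 - 1) + U)/8 = -(F/(-4) + U)/8 = -(-F/4 + U)/8 = -(U - F/4)/8 = -U/8 + F/32)
q(Q(1, -5*(-1)))**2 = (-8)**2 = 64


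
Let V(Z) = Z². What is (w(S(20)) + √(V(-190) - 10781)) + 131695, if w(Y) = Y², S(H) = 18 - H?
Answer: 131699 + √25319 ≈ 1.3186e+5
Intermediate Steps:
(w(S(20)) + √(V(-190) - 10781)) + 131695 = ((18 - 1*20)² + √((-190)² - 10781)) + 131695 = ((18 - 20)² + √(36100 - 10781)) + 131695 = ((-2)² + √25319) + 131695 = (4 + √25319) + 131695 = 131699 + √25319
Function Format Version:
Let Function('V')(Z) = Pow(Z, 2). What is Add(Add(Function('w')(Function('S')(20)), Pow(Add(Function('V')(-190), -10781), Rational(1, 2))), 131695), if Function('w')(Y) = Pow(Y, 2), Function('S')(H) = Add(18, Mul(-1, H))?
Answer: Add(131699, Pow(25319, Rational(1, 2))) ≈ 1.3186e+5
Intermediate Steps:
Add(Add(Function('w')(Function('S')(20)), Pow(Add(Function('V')(-190), -10781), Rational(1, 2))), 131695) = Add(Add(Pow(Add(18, Mul(-1, 20)), 2), Pow(Add(Pow(-190, 2), -10781), Rational(1, 2))), 131695) = Add(Add(Pow(Add(18, -20), 2), Pow(Add(36100, -10781), Rational(1, 2))), 131695) = Add(Add(Pow(-2, 2), Pow(25319, Rational(1, 2))), 131695) = Add(Add(4, Pow(25319, Rational(1, 2))), 131695) = Add(131699, Pow(25319, Rational(1, 2)))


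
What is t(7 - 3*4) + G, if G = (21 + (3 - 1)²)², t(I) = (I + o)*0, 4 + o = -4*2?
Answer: 625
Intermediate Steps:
o = -12 (o = -4 - 4*2 = -4 - 8 = -12)
t(I) = 0 (t(I) = (I - 12)*0 = (-12 + I)*0 = 0)
G = 625 (G = (21 + 2²)² = (21 + 4)² = 25² = 625)
t(7 - 3*4) + G = 0 + 625 = 625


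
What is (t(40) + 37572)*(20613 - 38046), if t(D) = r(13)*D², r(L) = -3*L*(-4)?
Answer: -5006269476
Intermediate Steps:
r(L) = 12*L
t(D) = 156*D² (t(D) = (12*13)*D² = 156*D²)
(t(40) + 37572)*(20613 - 38046) = (156*40² + 37572)*(20613 - 38046) = (156*1600 + 37572)*(-17433) = (249600 + 37572)*(-17433) = 287172*(-17433) = -5006269476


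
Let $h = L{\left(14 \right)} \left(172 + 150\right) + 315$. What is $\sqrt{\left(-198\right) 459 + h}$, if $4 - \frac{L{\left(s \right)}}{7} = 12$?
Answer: $i \sqrt{108599} \approx 329.54 i$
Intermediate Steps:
$L{\left(s \right)} = -56$ ($L{\left(s \right)} = 28 - 84 = -56$)
$h = -17717$ ($h = - 56 \left(172 + 150\right) + 315 = \left(-56\right) 322 + 315 = -18032 + 315 = -17717$)
$\sqrt{\left(-198\right) 459 + h} = \sqrt{\left(-198\right) 459 - 17717} = \sqrt{-90882 - 17717} = \sqrt{-108599} = i \sqrt{108599}$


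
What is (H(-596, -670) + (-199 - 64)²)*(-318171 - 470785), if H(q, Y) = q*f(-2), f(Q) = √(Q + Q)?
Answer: -54571297564 + 940435552*I ≈ -5.4571e+10 + 9.4044e+8*I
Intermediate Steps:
f(Q) = √2*√Q (f(Q) = √(2*Q) = √2*√Q)
H(q, Y) = 2*I*q (H(q, Y) = q*(√2*√(-2)) = q*(√2*(I*√2)) = q*(2*I) = 2*I*q)
(H(-596, -670) + (-199 - 64)²)*(-318171 - 470785) = (2*I*(-596) + (-199 - 64)²)*(-318171 - 470785) = (-1192*I + (-263)²)*(-788956) = (-1192*I + 69169)*(-788956) = (69169 - 1192*I)*(-788956) = -54571297564 + 940435552*I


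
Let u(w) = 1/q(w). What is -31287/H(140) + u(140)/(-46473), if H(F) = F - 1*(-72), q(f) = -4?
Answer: -727000349/4926138 ≈ -147.58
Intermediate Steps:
u(w) = -1/4 (u(w) = 1/(-4) = -1/4)
H(F) = 72 + F (H(F) = F + 72 = 72 + F)
-31287/H(140) + u(140)/(-46473) = -31287/(72 + 140) - 1/4/(-46473) = -31287/212 - 1/4*(-1/46473) = -31287*1/212 + 1/185892 = -31287/212 + 1/185892 = -727000349/4926138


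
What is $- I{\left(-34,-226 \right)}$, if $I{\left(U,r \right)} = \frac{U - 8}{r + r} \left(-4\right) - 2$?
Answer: $\frac{268}{113} \approx 2.3717$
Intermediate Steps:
$I{\left(U,r \right)} = -2 - \frac{2 \left(-8 + U\right)}{r}$ ($I{\left(U,r \right)} = \frac{-8 + U}{2 r} \left(-4\right) - 2 = - \frac{2 \left(-8 + U\right)}{r} - 2 = -2 - \frac{2 \left(-8 + U\right)}{r}$)
$- I{\left(-34,-226 \right)} = - \frac{2 \left(8 - -34 - -226\right)}{-226} = - \frac{2 \left(-1\right) \left(8 + 34 + 226\right)}{226} = - \frac{2 \left(-1\right) 268}{226} = \left(-1\right) \left(- \frac{268}{113}\right) = \frac{268}{113}$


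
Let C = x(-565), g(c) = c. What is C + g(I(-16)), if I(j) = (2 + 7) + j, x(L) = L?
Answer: -572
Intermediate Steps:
I(j) = 9 + j
C = -565
C + g(I(-16)) = -565 + (9 - 16) = -565 - 7 = -572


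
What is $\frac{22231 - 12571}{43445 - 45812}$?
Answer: $- \frac{3220}{789} \approx -4.0811$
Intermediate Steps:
$\frac{22231 - 12571}{43445 - 45812} = \frac{9660}{-2367} = 9660 \left(- \frac{1}{2367}\right) = - \frac{3220}{789}$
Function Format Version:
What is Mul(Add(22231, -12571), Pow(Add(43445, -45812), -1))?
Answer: Rational(-3220, 789) ≈ -4.0811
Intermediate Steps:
Mul(Add(22231, -12571), Pow(Add(43445, -45812), -1)) = Mul(9660, Pow(-2367, -1)) = Mul(9660, Rational(-1, 2367)) = Rational(-3220, 789)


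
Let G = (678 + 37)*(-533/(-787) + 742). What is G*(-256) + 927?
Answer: -106983770931/787 ≈ -1.3594e+8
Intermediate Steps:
G = 417908205/787 (G = 715*(-533*(-1/787) + 742) = 715*(533/787 + 742) = 715*(584487/787) = 417908205/787 ≈ 5.3101e+5)
G*(-256) + 927 = (417908205/787)*(-256) + 927 = -106984500480/787 + 927 = -106983770931/787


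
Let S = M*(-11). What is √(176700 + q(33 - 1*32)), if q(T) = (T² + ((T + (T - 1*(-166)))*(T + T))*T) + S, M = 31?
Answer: 2*√44174 ≈ 420.35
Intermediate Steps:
S = -341 (S = 31*(-11) = -341)
q(T) = -341 + T² + 2*T²*(166 + 2*T) (q(T) = (T² + ((T + (T - 1*(-166)))*(T + T))*T) - 341 = (T² + ((T + (T + 166))*(2*T))*T) - 341 = (T² + ((T + (166 + T))*(2*T))*T) - 341 = (T² + ((166 + 2*T)*(2*T))*T) - 341 = (T² + (2*T*(166 + 2*T))*T) - 341 = (T² + 2*T²*(166 + 2*T)) - 341 = -341 + T² + 2*T²*(166 + 2*T))
√(176700 + q(33 - 1*32)) = √(176700 + (-341 + 4*(33 - 1*32)³ + 333*(33 - 1*32)²)) = √(176700 + (-341 + 4*(33 - 32)³ + 333*(33 - 32)²)) = √(176700 + (-341 + 4*1³ + 333*1²)) = √(176700 + (-341 + 4*1 + 333*1)) = √(176700 + (-341 + 4 + 333)) = √(176700 - 4) = √176696 = 2*√44174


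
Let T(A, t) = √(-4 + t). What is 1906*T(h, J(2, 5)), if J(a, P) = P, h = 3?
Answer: 1906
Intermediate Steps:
1906*T(h, J(2, 5)) = 1906*√(-4 + 5) = 1906*√1 = 1906*1 = 1906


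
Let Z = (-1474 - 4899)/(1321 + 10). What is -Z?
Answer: 6373/1331 ≈ 4.7881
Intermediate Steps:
Z = -6373/1331 ≈ -4.7881
-Z = -1*(-6373/1331) = 6373/1331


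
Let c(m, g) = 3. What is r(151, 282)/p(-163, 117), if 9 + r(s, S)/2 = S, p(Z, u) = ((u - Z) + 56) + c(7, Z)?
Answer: 182/113 ≈ 1.6106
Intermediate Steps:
p(Z, u) = 59 + u - Z (p(Z, u) = ((u - Z) + 56) + 3 = (56 + u - Z) + 3 = 59 + u - Z)
r(s, S) = -18 + 2*S
r(151, 282)/p(-163, 117) = (-18 + 2*282)/(59 + 117 - 1*(-163)) = (-18 + 564)/(59 + 117 + 163) = 546/339 = 546*(1/339) = 182/113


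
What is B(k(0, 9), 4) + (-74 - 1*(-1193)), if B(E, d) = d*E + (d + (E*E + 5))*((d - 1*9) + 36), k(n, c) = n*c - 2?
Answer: 1514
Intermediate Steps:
k(n, c) = -2 + c*n (k(n, c) = c*n - 2 = -2 + c*n)
B(E, d) = E*d + (27 + d)*(5 + d + E**2) (B(E, d) = E*d + (d + (E**2 + 5))*((d - 9) + 36) = E*d + (d + (5 + E**2))*((-9 + d) + 36) = E*d + (5 + d + E**2)*(27 + d) = E*d + (27 + d)*(5 + d + E**2))
B(k(0, 9), 4) + (-74 - 1*(-1193)) = (135 + 4**2 + 27*(-2 + 9*0)**2 + 32*4 + (-2 + 9*0)*4 + 4*(-2 + 9*0)**2) + (-74 - 1*(-1193)) = (135 + 16 + 27*(-2 + 0)**2 + 128 + (-2 + 0)*4 + 4*(-2 + 0)**2) + (-74 + 1193) = (135 + 16 + 27*(-2)**2 + 128 - 2*4 + 4*(-2)**2) + 1119 = (135 + 16 + 27*4 + 128 - 8 + 4*4) + 1119 = (135 + 16 + 108 + 128 - 8 + 16) + 1119 = 395 + 1119 = 1514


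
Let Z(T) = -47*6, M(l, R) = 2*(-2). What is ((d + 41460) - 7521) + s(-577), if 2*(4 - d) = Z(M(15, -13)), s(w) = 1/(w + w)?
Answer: 39332935/1154 ≈ 34084.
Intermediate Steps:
M(l, R) = -4
Z(T) = -282
s(w) = 1/(2*w)
d = 145 (d = 4 - ½*(-282) = 4 + 141 = 145)
((d + 41460) - 7521) + s(-577) = ((145 + 41460) - 7521) + (½)/(-577) = (41605 - 7521) + (½)*(-1/577) = 34084 - 1/1154 = 39332935/1154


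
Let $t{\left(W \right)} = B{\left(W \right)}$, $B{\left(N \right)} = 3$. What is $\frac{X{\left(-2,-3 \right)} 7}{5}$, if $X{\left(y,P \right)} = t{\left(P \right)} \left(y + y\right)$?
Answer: $- \frac{84}{5} \approx -16.8$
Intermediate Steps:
$t{\left(W \right)} = 3$
$X{\left(y,P \right)} = 6 y$ ($X{\left(y,P \right)} = 3 \left(y + y\right) = 3 \cdot 2 y = 6 y$)
$\frac{X{\left(-2,-3 \right)} 7}{5} = \frac{6 \left(-2\right) 7}{5} = \left(-12\right) 7 \cdot \frac{1}{5} = \left(-84\right) \frac{1}{5} = - \frac{84}{5}$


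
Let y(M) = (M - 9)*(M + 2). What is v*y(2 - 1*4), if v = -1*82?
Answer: 0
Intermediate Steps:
v = -82
y(M) = (-9 + M)*(2 + M)
v*y(2 - 1*4) = -82*(-18 + (2 - 1*4)² - 7*(2 - 1*4)) = -82*(-18 + (2 - 4)² - 7*(2 - 4)) = -82*(-18 + (-2)² - 7*(-2)) = -82*(-18 + 4 + 14) = -82*0 = 0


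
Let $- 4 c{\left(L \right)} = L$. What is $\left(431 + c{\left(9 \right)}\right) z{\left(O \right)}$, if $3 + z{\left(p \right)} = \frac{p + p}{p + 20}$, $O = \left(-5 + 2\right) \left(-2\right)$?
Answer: $- \frac{56595}{52} \approx -1088.4$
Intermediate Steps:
$O = 6$ ($O = \left(-3\right) \left(-2\right) = 6$)
$z{\left(p \right)} = -3 + \frac{2 p}{20 + p}$ ($z{\left(p \right)} = -3 + \frac{p + p}{p + 20} = -3 + \frac{2 p}{20 + p}$)
$c{\left(L \right)} = - \frac{L}{4}$
$\left(431 + c{\left(9 \right)}\right) z{\left(O \right)} = \left(431 - \frac{9}{4}\right) \frac{-60 - 6}{20 + 6} = \left(431 - \frac{9}{4}\right) \frac{-60 - 6}{26} = \frac{1715 \cdot \frac{1}{26} \left(-66\right)}{4} = \frac{1715}{4} \left(- \frac{33}{13}\right) = - \frac{56595}{52}$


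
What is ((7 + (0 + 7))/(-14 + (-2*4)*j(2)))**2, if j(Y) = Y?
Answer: 49/225 ≈ 0.21778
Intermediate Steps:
((7 + (0 + 7))/(-14 + (-2*4)*j(2)))**2 = ((7 + (0 + 7))/(-14 - 2*4*2))**2 = ((7 + 7)/(-14 - 8*2))**2 = (14/(-14 - 16))**2 = (14/(-30))**2 = (-1/30*14)**2 = (-7/15)**2 = 49/225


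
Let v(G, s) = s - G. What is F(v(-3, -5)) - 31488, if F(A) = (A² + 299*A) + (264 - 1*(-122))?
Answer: -31696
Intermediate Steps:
F(A) = 386 + A² + 299*A (F(A) = (A² + 299*A) + (264 + 122) = (A² + 299*A) + 386 = 386 + A² + 299*A)
F(v(-3, -5)) - 31488 = (386 + (-5 - 1*(-3))² + 299*(-5 - 1*(-3))) - 31488 = (386 + (-5 + 3)² + 299*(-5 + 3)) - 31488 = (386 + (-2)² + 299*(-2)) - 31488 = (386 + 4 - 598) - 31488 = -208 - 31488 = -31696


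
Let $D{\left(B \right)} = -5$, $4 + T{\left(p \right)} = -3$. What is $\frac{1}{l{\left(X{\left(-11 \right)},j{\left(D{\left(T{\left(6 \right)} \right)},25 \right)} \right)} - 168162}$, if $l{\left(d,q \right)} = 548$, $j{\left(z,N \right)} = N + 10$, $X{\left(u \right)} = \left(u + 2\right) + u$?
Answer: $- \frac{1}{167614} \approx -5.9661 \cdot 10^{-6}$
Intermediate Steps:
$X{\left(u \right)} = 2 + 2 u$ ($X{\left(u \right)} = \left(2 + u\right) + u = 2 + 2 u$)
$T{\left(p \right)} = -7$ ($T{\left(p \right)} = -4 - 3 = -7$)
$j{\left(z,N \right)} = 10 + N$
$\frac{1}{l{\left(X{\left(-11 \right)},j{\left(D{\left(T{\left(6 \right)} \right)},25 \right)} \right)} - 168162} = \frac{1}{548 - 168162} = \frac{1}{-167614} = - \frac{1}{167614}$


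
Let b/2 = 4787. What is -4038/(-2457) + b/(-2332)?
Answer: -2351117/954954 ≈ -2.4620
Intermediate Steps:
b = 9574 (b = 2*4787 = 9574)
-4038/(-2457) + b/(-2332) = -4038/(-2457) + 9574/(-2332) = -4038*(-1/2457) + 9574*(-1/2332) = 1346/819 - 4787/1166 = -2351117/954954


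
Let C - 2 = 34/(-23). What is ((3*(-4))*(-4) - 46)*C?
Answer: 24/23 ≈ 1.0435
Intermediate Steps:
C = 12/23 (C = 2 + 34/(-23) = 2 + 34*(-1/23) = 2 - 34/23 = 12/23 ≈ 0.52174)
((3*(-4))*(-4) - 46)*C = ((3*(-4))*(-4) - 46)*(12/23) = (-12*(-4) - 46)*(12/23) = (48 - 46)*(12/23) = 2*(12/23) = 24/23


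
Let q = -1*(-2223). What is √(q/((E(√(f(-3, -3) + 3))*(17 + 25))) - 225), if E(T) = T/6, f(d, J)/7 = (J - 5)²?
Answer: 3*√(-249166225 + 779779*√451)/3157 ≈ 14.493*I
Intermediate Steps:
f(d, J) = 7*(-5 + J)² (f(d, J) = 7*(J - 5)² = 7*(-5 + J)²)
q = 2223
E(T) = T/6 (E(T) = T*(⅙) = T/6)
√(q/((E(√(f(-3, -3) + 3))*(17 + 25))) - 225) = √(2223/(((√(7*(-5 - 3)² + 3)/6)*(17 + 25))) - 225) = √(2223/(((√(7*(-8)² + 3)/6)*42)) - 225) = √(2223/(((√(7*64 + 3)/6)*42)) - 225) = √(2223/(((√(448 + 3)/6)*42)) - 225) = √(2223/(((√451/6)*42)) - 225) = √(2223/((7*√451)) - 225) = √(2223*(√451/3157) - 225) = √(2223*√451/3157 - 225) = √(-225 + 2223*√451/3157)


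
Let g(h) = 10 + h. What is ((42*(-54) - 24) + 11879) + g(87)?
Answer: 9684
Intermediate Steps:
((42*(-54) - 24) + 11879) + g(87) = ((42*(-54) - 24) + 11879) + (10 + 87) = ((-2268 - 24) + 11879) + 97 = (-2292 + 11879) + 97 = 9587 + 97 = 9684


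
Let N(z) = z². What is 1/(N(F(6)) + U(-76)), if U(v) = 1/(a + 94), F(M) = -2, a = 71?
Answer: 165/661 ≈ 0.24962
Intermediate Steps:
U(v) = 1/165 (U(v) = 1/(71 + 94) = 1/165)
1/(N(F(6)) + U(-76)) = 1/((-2)² + 1/165) = 1/(4 + 1/165) = 1/(661/165) = 165/661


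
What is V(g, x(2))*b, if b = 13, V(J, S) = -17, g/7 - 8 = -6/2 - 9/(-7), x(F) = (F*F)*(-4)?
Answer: -221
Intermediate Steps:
x(F) = -4*F**2 (x(F) = F**2*(-4) = -4*F**2)
g = 44 (g = 56 + 7*(-6/2 - 9/(-7)) = 56 + 7*(-6*1/2 - 9*(-1/7)) = 56 + 7*(-3 + 9/7) = 56 + 7*(-12/7) = 56 - 12 = 44)
V(g, x(2))*b = -17*13 = -221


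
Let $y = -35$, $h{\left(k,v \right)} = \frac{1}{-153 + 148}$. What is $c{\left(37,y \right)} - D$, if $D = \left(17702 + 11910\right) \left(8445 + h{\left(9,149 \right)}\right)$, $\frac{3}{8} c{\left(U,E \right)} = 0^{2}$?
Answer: $- \frac{1250337088}{5} \approx -2.5007 \cdot 10^{8}$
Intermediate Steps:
$h{\left(k,v \right)} = - \frac{1}{5}$ ($h{\left(k,v \right)} = \frac{1}{-5} = - \frac{1}{5}$)
$c{\left(U,E \right)} = 0$ ($c{\left(U,E \right)} = \frac{8 \cdot 0^{2}}{3} = \frac{8}{3} \cdot 0 = 0$)
$D = \frac{1250337088}{5}$ ($D = \left(17702 + 11910\right) \left(8445 - \frac{1}{5}\right) = 29612 \cdot \frac{42224}{5} = \frac{1250337088}{5} \approx 2.5007 \cdot 10^{8}$)
$c{\left(37,y \right)} - D = 0 - \frac{1250337088}{5} = - \frac{1250337088}{5}$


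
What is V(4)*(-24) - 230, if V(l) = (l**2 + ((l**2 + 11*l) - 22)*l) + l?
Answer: -4358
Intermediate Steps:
V(l) = l + l**2 + l*(-22 + l**2 + 11*l) (V(l) = (l**2 + (-22 + l**2 + 11*l)*l) + l = (l**2 + l*(-22 + l**2 + 11*l)) + l = l + l**2 + l*(-22 + l**2 + 11*l))
V(4)*(-24) - 230 = (4*(-21 + 4**2 + 12*4))*(-24) - 230 = (4*(-21 + 16 + 48))*(-24) - 230 = (4*43)*(-24) - 230 = 172*(-24) - 230 = -4128 - 230 = -4358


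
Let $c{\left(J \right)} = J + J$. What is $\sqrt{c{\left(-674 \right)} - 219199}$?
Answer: $i \sqrt{220547} \approx 469.62 i$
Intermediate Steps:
$c{\left(J \right)} = 2 J$
$\sqrt{c{\left(-674 \right)} - 219199} = \sqrt{2 \left(-674\right) - 219199} = \sqrt{-1348 - 219199} = \sqrt{-220547} = i \sqrt{220547}$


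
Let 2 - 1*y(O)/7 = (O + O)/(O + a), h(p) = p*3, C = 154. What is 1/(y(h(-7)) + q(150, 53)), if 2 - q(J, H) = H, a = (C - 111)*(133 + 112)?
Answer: -751/27766 ≈ -0.027047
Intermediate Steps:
a = 10535 (a = (154 - 111)*(133 + 112) = 43*245 = 10535)
h(p) = 3*p
y(O) = 14 - 14*O/(10535 + O) (y(O) = 14 - 7*(O + O)/(O + 10535) = 14 - 7*2*O/(10535 + O) = 14 - 14*O/(10535 + O))
q(J, H) = 2 - H
1/(y(h(-7)) + q(150, 53)) = 1/(147490/(10535 + 3*(-7)) + (2 - 1*53)) = 1/(147490/(10535 - 21) + (2 - 53)) = 1/(147490/10514 - 51) = 1/(147490*(1/10514) - 51) = 1/(10535/751 - 51) = 1/(-27766/751) = -751/27766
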